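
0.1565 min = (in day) 1 min = 60 s, so 0.1565 min = 0.1565 * 60 = 9.39 s. 1 day = 86400 s, so 9.39 s = 9.39 / 86400 = 0.00010868056 day ≈ 0.0001087 day (4 s.f.). Final answer: 0.0001087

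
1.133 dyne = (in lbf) 2.547e-06. Check: 1 dyne = 1e-05 N, so 1.133 dyne = 1.133 * 1e-05 = 1.133e-05 N. 1 lbf = 4.4482216 N, so 1.133e-05 N = 1.133e-05 / 4.4482216 = 2.5470853e-06 lbf ≈ 2.547e-06 lbf (4 s.f.).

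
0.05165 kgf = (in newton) 0.5065. Check: 1 kgf = 9.80665 N, so 0.05165 kgf = 0.05165 * 9.80665 = 0.50651347 N. 0.50651347 N = 0.50651347 newton ≈ 0.5065 newton (4 s.f.).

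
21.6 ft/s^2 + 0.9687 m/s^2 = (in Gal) 755.2. Check: 1 ft/s^2 = 0.3048 m/s^2, so 21.6 ft/s^2 = 21.6 * 0.3048 = 6.58368 m/s^2. 0.9687 m/s^2 is already in m/s^2. Sum: 6.58368 + 0.9687 = 7.55238 m/s^2. 1 Gal = 0.01 m/s^2, so 7.55238 m/s^2 = 7.55238 / 0.01 = 755.238 Gal ≈ 755.2 Gal (4 s.f.).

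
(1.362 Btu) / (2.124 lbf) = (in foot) 1 Btu = 1055.0559 J, so 1.362 Btu = 1.362 * 1055.0559 = 1436.9861 J. 1 lbf = 4.4482216 N, so 2.124 lbf = 2.124 * 4.4482216 = 9.4480227 N. Combine: 1436.9861 J / 9.4480227 N = 152.09384 m. 1 foot = 0.3048 m, so 152.09384 m = 152.09384 / 0.3048 = 498.99554 foot ≈ 499 foot (4 s.f.). Final answer: 499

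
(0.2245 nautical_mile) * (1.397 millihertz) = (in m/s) 1 nautical_mile = 1852 m, so 0.2245 nautical_mile = 0.2245 * 1852 = 415.774 m. 1 millihertz = 0.001 Hz, so 1.397 millihertz = 1.397 * 0.001 = 0.001397 Hz. Combine: 415.774 m * 0.001397 Hz = 0.58083628 m/s. Result: 0.58083628 m/s ≈ 0.5808 m/s (4 s.f.). Final answer: 0.5808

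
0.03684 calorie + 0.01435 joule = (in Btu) 0.0001597. Check: 1 calorie = 4.184 J, so 0.03684 calorie = 0.03684 * 4.184 = 0.15413856 J. 0.01435 joule = 0.01435 J. Sum: 0.15413856 + 0.01435 = 0.16848856 J. 1 Btu = 1055.0559 J, so 0.16848856 J = 0.16848856 / 1055.0559 = 0.00015969634 Btu ≈ 0.0001597 Btu (4 s.f.).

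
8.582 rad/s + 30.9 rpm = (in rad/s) 11.82. Check: 8.582 rad/s is already in rad/s. 1 rpm = 0.10471976 rad/s, so 30.9 rpm = 30.9 * 0.10471976 = 3.2358404 rad/s. Sum: 8.582 + 3.2358404 = 11.81784 rad/s. Result: 11.81784 rad/s ≈ 11.82 rad/s (4 s.f.).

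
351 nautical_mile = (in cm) 1 nautical_mile = 1852 m, so 351 nautical_mile = 351 * 1852 = 650052 m. 1 cm = 0.01 m, so 650052 m = 650052 / 0.01 = 65005200 cm ≈ 6.501e+07 cm (4 s.f.). Final answer: 6.501e+07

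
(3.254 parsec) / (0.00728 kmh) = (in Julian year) 1 parsec = 3.0856776e+16 m, so 3.254 parsec = 3.254 * 3.0856776e+16 = 1.0040795e+17 m. 1 kmh = 0.27777778 m/s, so 0.00728 kmh = 0.00728 * 0.27777778 = 0.0020222222 m/s. Combine: 1.0040795e+17 m / 0.0020222222 m/s = 4.9652282e+19 s. 1 Julian year = 31557600 s, so 4.9652282e+19 s = 4.9652282e+19 / 31557600 = 1.5733859e+12 Julian year ≈ 1.573e+12 Julian year (4 s.f.). Final answer: 1.573e+12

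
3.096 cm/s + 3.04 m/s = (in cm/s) 1 cm/s = 0.01 m/s, so 3.096 cm/s = 3.096 * 0.01 = 0.03096 m/s. 3.04 m/s is already in m/s. Sum: 0.03096 + 3.04 = 3.07096 m/s. 1 cm/s = 0.01 m/s, so 3.07096 m/s = 3.07096 / 0.01 = 307.096 cm/s ≈ 307.1 cm/s (4 s.f.). Final answer: 307.1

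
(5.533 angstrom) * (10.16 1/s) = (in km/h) 1 angstrom = 1e-10 m, so 5.533 angstrom = 5.533 * 1e-10 = 5.533e-10 m. 10.16 1/s = 10.16 Hz. Combine: 5.533e-10 m * 10.16 Hz = 5.621528e-09 m/s. 1 km/h = 0.27777778 m/s, so 5.621528e-09 m/s = 5.621528e-09 / 0.27777778 = 2.0237501e-08 km/h ≈ 2.024e-08 km/h (4 s.f.). Final answer: 2.024e-08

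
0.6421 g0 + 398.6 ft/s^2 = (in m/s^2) 127.8. Check: 1 g0 = 9.80665 m/s^2, so 0.6421 g0 = 0.6421 * 9.80665 = 6.29685 m/s^2. 1 ft/s^2 = 0.3048 m/s^2, so 398.6 ft/s^2 = 398.6 * 0.3048 = 121.49328 m/s^2. Sum: 6.29685 + 121.49328 = 127.79013 m/s^2. Result: 127.79013 m/s^2 ≈ 127.8 m/s^2 (4 s.f.).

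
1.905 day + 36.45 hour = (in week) 0.4891. Check: 1 day = 86400 s, so 1.905 day = 1.905 * 86400 = 164592 s. 1 hour = 3600 s, so 36.45 hour = 36.45 * 3600 = 131220 s. Sum: 164592 + 131220 = 295812 s. 1 week = 604800 s, so 295812 s = 295812 / 604800 = 0.48910714 week ≈ 0.4891 week (4 s.f.).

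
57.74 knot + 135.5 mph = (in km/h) 325. Check: 1 knot = 0.51444444 m/s, so 57.74 knot = 57.74 * 0.51444444 = 29.704022 m/s. 1 mph = 0.44704 m/s, so 135.5 mph = 135.5 * 0.44704 = 60.57392 m/s. Sum: 29.704022 + 60.57392 = 90.277942 m/s. 1 km/h = 0.27777778 m/s, so 90.277942 m/s = 90.277942 / 0.27777778 = 325.00059 km/h ≈ 325 km/h (4 s.f.).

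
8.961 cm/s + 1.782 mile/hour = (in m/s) 0.8862. Check: 1 cm/s = 0.01 m/s, so 8.961 cm/s = 8.961 * 0.01 = 0.08961 m/s. 1 mile/hour = 0.44704 m/s, so 1.782 mile/hour = 1.782 * 0.44704 = 0.79662528 m/s. Sum: 0.08961 + 0.79662528 = 0.88623528 m/s. Result: 0.88623528 m/s ≈ 0.8862 m/s (4 s.f.).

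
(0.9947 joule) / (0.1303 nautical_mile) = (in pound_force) 0.0009267. Check: 0.9947 joule = 0.9947 J. 1 nautical_mile = 1852 m, so 0.1303 nautical_mile = 0.1303 * 1852 = 241.3156 m. Combine: 0.9947 J / 241.3156 m = 0.004121988 N. 1 pound_force = 4.4482216 N, so 0.004121988 N = 0.004121988 / 4.4482216 = 0.00092665976 pound_force ≈ 0.0009267 pound_force (4 s.f.).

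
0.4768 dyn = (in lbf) 1.072e-06. Check: 1 dyn = 1e-05 N, so 0.4768 dyn = 0.4768 * 1e-05 = 4.768e-06 N. 1 lbf = 4.4482216 N, so 4.768e-06 N = 4.768e-06 / 4.4482216 = 1.071889e-06 lbf ≈ 1.072e-06 lbf (4 s.f.).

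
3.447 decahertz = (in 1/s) 1 decahertz = 10 Hz, so 3.447 decahertz = 3.447 * 10 = 34.47 Hz. 34.47 Hz = 34.47 1/s. Final answer: 34.47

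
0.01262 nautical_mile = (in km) 0.02337. Check: 1 nautical_mile = 1852 m, so 0.01262 nautical_mile = 0.01262 * 1852 = 23.37224 m. 1 km = 1000 m, so 23.37224 m = 23.37224 / 1000 = 0.02337224 km ≈ 0.02337 km (4 s.f.).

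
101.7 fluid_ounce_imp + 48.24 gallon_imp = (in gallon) 58.7. Check: 1 fluid_ounce_imp = 2.8413063e-05 m^3, so 101.7 fluid_ounce_imp = 101.7 * 2.8413063e-05 = 0.0028896085 m^3. 1 gallon_imp = 0.00454609 m^3, so 48.24 gallon_imp = 48.24 * 0.00454609 = 0.21930338 m^3. Sum: 0.0028896085 + 0.21930338 = 0.22219299 m^3. 1 gallon = 0.0037854118 m^3, so 0.22219299 m^3 = 0.22219299 / 0.0037854118 = 58.697178 gallon ≈ 58.7 gallon (4 s.f.).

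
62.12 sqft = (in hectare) 1 sqft = 0.09290304 m^2, so 62.12 sqft = 62.12 * 0.09290304 = 5.7711368 m^2. 1 hectare = 10000 m^2, so 5.7711368 m^2 = 5.7711368 / 10000 = 0.00057711368 hectare ≈ 0.0005771 hectare (4 s.f.). Final answer: 0.0005771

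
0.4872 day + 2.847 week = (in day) 20.42. Check: 1 day = 86400 s, so 0.4872 day = 0.4872 * 86400 = 42094.08 s. 1 week = 604800 s, so 2.847 week = 2.847 * 604800 = 1721865.6 s. Sum: 42094.08 + 1721865.6 = 1763959.7 s. 1 day = 86400 s, so 1763959.7 s = 1763959.7 / 86400 = 20.4162 day ≈ 20.42 day (4 s.f.).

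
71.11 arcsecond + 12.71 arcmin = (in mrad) 1 arcsecond = 4.8481368e-06 rad, so 71.11 arcsecond = 71.11 * 4.8481368e-06 = 0.00034475101 rad. 1 arcmin = 0.00029088821 rad, so 12.71 arcmin = 12.71 * 0.00029088821 = 0.0036971891 rad. Sum: 0.00034475101 + 0.0036971891 = 0.0040419401 rad. 1 mrad = 0.001 rad, so 0.0040419401 rad = 0.0040419401 / 0.001 = 4.0419401 mrad ≈ 4.042 mrad (4 s.f.). Final answer: 4.042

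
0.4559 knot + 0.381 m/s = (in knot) 1.197. Check: 1 knot = 0.51444444 m/s, so 0.4559 knot = 0.4559 * 0.51444444 = 0.23453522 m/s. 0.381 m/s is already in m/s. Sum: 0.23453522 + 0.381 = 0.61553522 m/s. 1 knot = 0.51444444 m/s, so 0.61553522 m/s = 0.61553522 / 0.51444444 = 1.1965048 knot ≈ 1.197 knot (4 s.f.).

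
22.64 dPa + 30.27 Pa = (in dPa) 325.3. Check: 1 dPa = 0.1 Pa, so 22.64 dPa = 22.64 * 0.1 = 2.264 Pa. 30.27 Pa is already in Pa. Sum: 2.264 + 30.27 = 32.534 Pa. 1 dPa = 0.1 Pa, so 32.534 Pa = 32.534 / 0.1 = 325.34 dPa ≈ 325.3 dPa (4 s.f.).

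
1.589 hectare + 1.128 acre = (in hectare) 2.045. Check: 1 hectare = 10000 m^2, so 1.589 hectare = 1.589 * 10000 = 15890 m^2. 1 acre = 4046.8564 m^2, so 1.128 acre = 1.128 * 4046.8564 = 4564.854 m^2. Sum: 15890 + 4564.854 = 20454.854 m^2. 1 hectare = 10000 m^2, so 20454.854 m^2 = 20454.854 / 10000 = 2.0454854 hectare ≈ 2.045 hectare (4 s.f.).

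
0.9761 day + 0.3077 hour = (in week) 0.1413. Check: 1 day = 86400 s, so 0.9761 day = 0.9761 * 86400 = 84335.04 s. 1 hour = 3600 s, so 0.3077 hour = 0.3077 * 3600 = 1107.72 s. Sum: 84335.04 + 1107.72 = 85442.76 s. 1 week = 604800 s, so 85442.76 s = 85442.76 / 604800 = 0.1412744 week ≈ 0.1413 week (4 s.f.).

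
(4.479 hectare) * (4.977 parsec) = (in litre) 6.879e+24. Check: 1 hectare = 10000 m^2, so 4.479 hectare = 4.479 * 10000 = 44790 m^2. 1 parsec = 3.0856776e+16 m, so 4.977 parsec = 4.977 * 3.0856776e+16 = 1.5357417e+17 m. Combine: 44790 m^2 * 1.5357417e+17 m = 6.8785872e+21 m^3. 1 litre = 0.001 m^3, so 6.8785872e+21 m^3 = 6.8785872e+21 / 0.001 = 6.8785872e+24 litre ≈ 6.879e+24 litre (4 s.f.).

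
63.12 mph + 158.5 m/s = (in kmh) 672.2. Check: 1 mph = 0.44704 m/s, so 63.12 mph = 63.12 * 0.44704 = 28.217165 m/s. 158.5 m/s is already in m/s. Sum: 28.217165 + 158.5 = 186.71716 m/s. 1 kmh = 0.27777778 m/s, so 186.71716 m/s = 186.71716 / 0.27777778 = 672.18179 kmh ≈ 672.2 kmh (4 s.f.).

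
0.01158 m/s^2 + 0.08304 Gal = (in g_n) 0.001266. Check: 0.01158 m/s^2 is already in m/s^2. 1 Gal = 0.01 m/s^2, so 0.08304 Gal = 0.08304 * 0.01 = 0.0008304 m/s^2. Sum: 0.01158 + 0.0008304 = 0.0124104 m/s^2. 1 g_n = 9.80665 m/s^2, so 0.0124104 m/s^2 = 0.0124104 / 9.80665 = 0.0012655086 g_n ≈ 0.001266 g_n (4 s.f.).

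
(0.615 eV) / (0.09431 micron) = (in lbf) 1 eV = 1.6021766e-19 J, so 0.615 eV = 0.615 * 1.6021766e-19 = 9.8533863e-20 J. 1 micron = 1e-06 m, so 0.09431 micron = 0.09431 * 1e-06 = 9.431e-08 m. Combine: 9.8533863e-20 J / 9.431e-08 m = 1.044787e-12 N. 1 lbf = 4.4482216 N, so 1.044787e-12 N = 1.044787e-12 / 4.4482216 = 2.3487746e-13 lbf ≈ 2.349e-13 lbf (4 s.f.). Final answer: 2.349e-13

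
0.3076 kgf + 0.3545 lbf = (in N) 1 kgf = 9.80665 N, so 0.3076 kgf = 0.3076 * 9.80665 = 3.0165255 N. 1 lbf = 4.4482216 N, so 0.3545 lbf = 0.3545 * 4.4482216 = 1.5768946 N. Sum: 3.0165255 + 1.5768946 = 4.5934201 N. Result: 4.5934201 N ≈ 4.593 N (4 s.f.). Final answer: 4.593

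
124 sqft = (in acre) 1 sqft = 0.09290304 m^2, so 124 sqft = 124 * 0.09290304 = 11.519977 m^2. 1 acre = 4046.8564 m^2, so 11.519977 m^2 = 11.519977 / 4046.8564 = 0.0028466483 acre ≈ 0.002847 acre (4 s.f.). Final answer: 0.002847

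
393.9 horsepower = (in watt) 1 horsepower = 745.69987 W, so 393.9 horsepower = 393.9 * 745.69987 = 293731.18 W. 293731.18 W = 293731.18 watt ≈ 2.937e+05 watt (4 s.f.). Final answer: 2.937e+05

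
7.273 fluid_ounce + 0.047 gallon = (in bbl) 0.002472. Check: 1 fluid_ounce = 2.957353e-05 m^3, so 7.273 fluid_ounce = 7.273 * 2.957353e-05 = 0.00021508828 m^3. 1 gallon = 0.0037854118 m^3, so 0.047 gallon = 0.047 * 0.0037854118 = 0.00017791435 m^3. Sum: 0.00021508828 + 0.00017791435 = 0.00039300263 m^3. 1 bbl = 0.15898729 m^3, so 0.00039300263 m^3 = 0.00039300263 / 0.15898729 = 0.0024719122 bbl ≈ 0.002472 bbl (4 s.f.).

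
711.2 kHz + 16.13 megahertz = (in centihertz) 1.684e+09. Check: 1 kHz = 1000 Hz, so 711.2 kHz = 711.2 * 1000 = 711200 Hz. 1 megahertz = 1000000 Hz, so 16.13 megahertz = 16.13 * 1000000 = 16130000 Hz. Sum: 711200 + 16130000 = 16841200 Hz. 1 centihertz = 0.01 Hz, so 16841200 Hz = 16841200 / 0.01 = 1.68412e+09 centihertz ≈ 1.684e+09 centihertz (4 s.f.).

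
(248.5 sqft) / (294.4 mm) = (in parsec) 2.541e-15. Check: 1 sqft = 0.09290304 m^2, so 248.5 sqft = 248.5 * 0.09290304 = 23.086405 m^2. 1 mm = 0.001 m, so 294.4 mm = 294.4 * 0.001 = 0.2944 m. Combine: 23.086405 m^2 / 0.2944 m = 78.418497 m. 1 parsec = 3.0856776e+16 m, so 78.418497 m = 78.418497 / 3.0856776e+16 = 2.5413704e-15 parsec ≈ 2.541e-15 parsec (4 s.f.).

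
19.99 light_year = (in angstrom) 1 light_year = 9.4607305e+15 m, so 19.99 light_year = 19.99 * 9.4607305e+15 = 1.8912e+17 m. 1 angstrom = 1e-10 m, so 1.8912e+17 m = 1.8912e+17 / 1e-10 = 1.8912e+27 angstrom ≈ 1.891e+27 angstrom (4 s.f.). Final answer: 1.891e+27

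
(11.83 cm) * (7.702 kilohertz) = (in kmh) 1 cm = 0.01 m, so 11.83 cm = 11.83 * 0.01 = 0.1183 m. 1 kilohertz = 1000 Hz, so 7.702 kilohertz = 7.702 * 1000 = 7702 Hz. Combine: 0.1183 m * 7702 Hz = 911.1466 m/s. 1 kmh = 0.27777778 m/s, so 911.1466 m/s = 911.1466 / 0.27777778 = 3280.1278 kmh ≈ 3280 kmh (4 s.f.). Final answer: 3280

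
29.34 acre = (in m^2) 1.187e+05. Check: 1 acre = 4046.8564 m^2, so 29.34 acre = 29.34 * 4046.8564 = 118734.77 m^2. Result: 118734.77 m^2 ≈ 1.187e+05 m^2 (4 s.f.).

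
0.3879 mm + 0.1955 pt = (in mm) 1 mm = 0.001 m, so 0.3879 mm = 0.3879 * 0.001 = 0.0003879 m. 1 pt = 0.00035277778 m, so 0.1955 pt = 0.1955 * 0.00035277778 = 6.8968056e-05 m. Sum: 0.0003879 + 6.8968056e-05 = 0.00045686806 m. 1 mm = 0.001 m, so 0.00045686806 m = 0.00045686806 / 0.001 = 0.45686806 mm ≈ 0.4569 mm (4 s.f.). Final answer: 0.4569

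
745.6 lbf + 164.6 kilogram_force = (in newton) 1 lbf = 4.4482216 N, so 745.6 lbf = 745.6 * 4.4482216 = 3316.594 N. 1 kilogram_force = 9.80665 N, so 164.6 kilogram_force = 164.6 * 9.80665 = 1614.1746 N. Sum: 3316.594 + 1614.1746 = 4930.7686 N. 4930.7686 N = 4930.7686 newton ≈ 4931 newton (4 s.f.). Final answer: 4931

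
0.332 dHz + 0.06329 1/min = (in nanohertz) 3.425e+07. Check: 1 dHz = 0.1 Hz, so 0.332 dHz = 0.332 * 0.1 = 0.0332 Hz. 1 1/min = 0.016666667 Hz, so 0.06329 1/min = 0.06329 * 0.016666667 = 0.0010548333 Hz. Sum: 0.0332 + 0.0010548333 = 0.034254833 Hz. 1 nanohertz = 1e-09 Hz, so 0.034254833 Hz = 0.034254833 / 1e-09 = 34254833 nanohertz ≈ 3.425e+07 nanohertz (4 s.f.).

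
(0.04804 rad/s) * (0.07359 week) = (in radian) 0.04804 rad/s is already in rad/s. 1 week = 604800 s, so 0.07359 week = 0.07359 * 604800 = 44507.232 s. Combine: 0.04804 rad/s * 44507.232 s = 2138.1274 rad. 2138.1274 rad = 2138.1274 radian ≈ 2138 radian (4 s.f.). Final answer: 2138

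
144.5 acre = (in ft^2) 6.294e+06. Check: 1 acre = 4046.8564 m^2, so 144.5 acre = 144.5 * 4046.8564 = 584770.75 m^2. 1 ft^2 = 0.09290304 m^2, so 584770.75 m^2 = 584770.75 / 0.09290304 = 6294420 ft^2 ≈ 6.294e+06 ft^2 (4 s.f.).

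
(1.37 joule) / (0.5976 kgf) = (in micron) 1.37 joule = 1.37 J. 1 kgf = 9.80665 N, so 0.5976 kgf = 0.5976 * 9.80665 = 5.860454 N. Combine: 1.37 J / 5.860454 N = 0.23377028 m. 1 micron = 1e-06 m, so 0.23377028 m = 0.23377028 / 1e-06 = 233770.28 micron ≈ 2.338e+05 micron (4 s.f.). Final answer: 2.338e+05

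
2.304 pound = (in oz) 1 pound = 0.45359237 kg, so 2.304 pound = 2.304 * 0.45359237 = 1.0450768 kg. 1 oz = 0.028349523 kg, so 1.0450768 kg = 1.0450768 / 0.028349523 = 36.864 oz ≈ 36.86 oz (4 s.f.). Final answer: 36.86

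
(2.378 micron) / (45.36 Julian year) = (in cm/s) 1 micron = 1e-06 m, so 2.378 micron = 2.378 * 1e-06 = 2.378e-06 m. 1 Julian year = 31557600 s, so 45.36 Julian year = 45.36 * 31557600 = 1.4314527e+09 s. Combine: 2.378e-06 m / 1.4314527e+09 s = 1.6612494e-15 m/s. 1 cm/s = 0.01 m/s, so 1.6612494e-15 m/s = 1.6612494e-15 / 0.01 = 1.6612494e-13 cm/s ≈ 1.661e-13 cm/s (4 s.f.). Final answer: 1.661e-13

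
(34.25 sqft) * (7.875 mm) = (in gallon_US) 1 sqft = 0.09290304 m^2, so 34.25 sqft = 34.25 * 0.09290304 = 3.1819291 m^2. 1 mm = 0.001 m, so 7.875 mm = 7.875 * 0.001 = 0.007875 m. Combine: 3.1819291 m^2 * 0.007875 m = 0.025057692 m^3. 1 gallon_US = 0.0037854118 m^3, so 0.025057692 m^3 = 0.025057692 / 0.0037854118 = 6.6195419 gallon_US ≈ 6.62 gallon_US (4 s.f.). Final answer: 6.62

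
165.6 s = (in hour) 0.046. Check: 1 hour = 3600 s, so 165.6 s = 165.6 / 3600 = 0.046 hour.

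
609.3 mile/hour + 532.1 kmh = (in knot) 816.8. Check: 1 mile/hour = 0.44704 m/s, so 609.3 mile/hour = 609.3 * 0.44704 = 272.38147 m/s. 1 kmh = 0.27777778 m/s, so 532.1 kmh = 532.1 * 0.27777778 = 147.80556 m/s. Sum: 272.38147 + 147.80556 = 420.18703 m/s. 1 knot = 0.51444444 m/s, so 420.18703 m/s = 420.18703 / 0.51444444 = 816.77824 knot ≈ 816.8 knot (4 s.f.).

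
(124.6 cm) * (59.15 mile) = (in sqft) 1 cm = 0.01 m, so 124.6 cm = 124.6 * 0.01 = 1.246 m. 1 mile = 1609.344 m, so 59.15 mile = 59.15 * 1609.344 = 95192.698 m. Combine: 1.246 m * 95192.698 m = 118610.1 m^2. 1 sqft = 0.09290304 m^2, so 118610.1 m^2 = 118610.1 / 0.09290304 = 1276708.5 sqft ≈ 1.277e+06 sqft (4 s.f.). Final answer: 1.277e+06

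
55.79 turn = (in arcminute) 1.205e+06. Check: 1 turn = 6.2831853 rad, so 55.79 turn = 55.79 * 6.2831853 = 350.53891 rad. 1 arcminute = 0.00029088821 rad, so 350.53891 rad = 350.53891 / 0.00029088821 = 1205064 arcminute ≈ 1.205e+06 arcminute (4 s.f.).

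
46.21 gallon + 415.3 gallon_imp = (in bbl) 12.98. Check: 1 gallon = 0.0037854118 m^3, so 46.21 gallon = 46.21 * 0.0037854118 = 0.17492388 m^3. 1 gallon_imp = 0.00454609 m^3, so 415.3 gallon_imp = 415.3 * 0.00454609 = 1.8879912 m^3. Sum: 0.17492388 + 1.8879912 = 2.0629151 m^3. 1 bbl = 0.15898729 m^3, so 2.0629151 m^3 = 2.0629151 / 0.15898729 = 12.975345 bbl ≈ 12.98 bbl (4 s.f.).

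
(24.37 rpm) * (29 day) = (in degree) 1 rpm = 0.10471976 rad/s, so 24.37 rpm = 24.37 * 0.10471976 = 2.5520204 rad/s. 1 day = 86400 s, so 29 day = 29 * 86400 = 2505600 s. Combine: 2.5520204 rad/s * 2505600 s = 6394342.4 rad. 1 degree = 0.017453293 rad, so 6394342.4 rad = 6394342.4 / 0.017453293 = 3.6636883e+08 degree ≈ 3.664e+08 degree (4 s.f.). Final answer: 3.664e+08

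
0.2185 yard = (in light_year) 1 yard = 0.9144 m, so 0.2185 yard = 0.2185 * 0.9144 = 0.1997964 m. 1 light_year = 9.4607305e+15 m, so 0.1997964 m = 0.1997964 / 9.4607305e+15 = 2.1118496e-17 light_year ≈ 2.112e-17 light_year (4 s.f.). Final answer: 2.112e-17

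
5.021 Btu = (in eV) 1 Btu = 1055.0559 J, so 5.021 Btu = 5.021 * 1055.0559 = 5297.4354 J. 1 eV = 1.6021766e-19 J, so 5297.4354 J = 5297.4354 / 1.6021766e-19 = 3.3063991e+22 eV ≈ 3.306e+22 eV (4 s.f.). Final answer: 3.306e+22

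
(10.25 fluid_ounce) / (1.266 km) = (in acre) 1 fluid_ounce = 2.957353e-05 m^3, so 10.25 fluid_ounce = 10.25 * 2.957353e-05 = 0.00030312868 m^3. 1 km = 1000 m, so 1.266 km = 1.266 * 1000 = 1266 m. Combine: 0.00030312868 m^3 / 1266 m = 2.3943813e-07 m^2. 1 acre = 4046.8564 m^2, so 2.3943813e-07 m^2 = 2.3943813e-07 / 4046.8564 = 5.9166452e-11 acre ≈ 5.917e-11 acre (4 s.f.). Final answer: 5.917e-11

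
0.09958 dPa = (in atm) 1 dPa = 0.1 Pa, so 0.09958 dPa = 0.09958 * 0.1 = 0.009958 Pa. 1 atm = 101325 Pa, so 0.009958 Pa = 0.009958 / 101325 = 9.8277819e-08 atm ≈ 9.828e-08 atm (4 s.f.). Final answer: 9.828e-08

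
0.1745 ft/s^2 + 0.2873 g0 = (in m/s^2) 2.871. Check: 1 ft/s^2 = 0.3048 m/s^2, so 0.1745 ft/s^2 = 0.1745 * 0.3048 = 0.0531876 m/s^2. 1 g0 = 9.80665 m/s^2, so 0.2873 g0 = 0.2873 * 9.80665 = 2.8174505 m/s^2. Sum: 0.0531876 + 2.8174505 = 2.8706381 m/s^2. Result: 2.8706381 m/s^2 ≈ 2.871 m/s^2 (4 s.f.).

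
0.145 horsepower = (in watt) 108.1. Check: 1 horsepower = 745.69987 W, so 0.145 horsepower = 0.145 * 745.69987 = 108.12648 W. 108.12648 W = 108.12648 watt ≈ 108.1 watt (4 s.f.).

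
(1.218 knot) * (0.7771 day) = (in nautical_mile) 22.72. Check: 1 knot = 0.51444444 m/s, so 1.218 knot = 1.218 * 0.51444444 = 0.62659333 m/s. 1 day = 86400 s, so 0.7771 day = 0.7771 * 86400 = 67141.44 s. Combine: 0.62659333 m/s * 67141.44 s = 42070.379 m. 1 nautical_mile = 1852 m, so 42070.379 m = 42070.379 / 1852 = 22.716187 nautical_mile ≈ 22.72 nautical_mile (4 s.f.).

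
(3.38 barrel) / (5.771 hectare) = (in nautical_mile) 5.028e-09. Check: 1 barrel = 0.15898729 m^3, so 3.38 barrel = 3.38 * 0.15898729 = 0.53737706 m^3. 1 hectare = 10000 m^2, so 5.771 hectare = 5.771 * 10000 = 57710 m^2. Combine: 0.53737706 m^3 / 57710 m^2 = 9.3116801e-06 m. 1 nautical_mile = 1852 m, so 9.3116801e-06 m = 9.3116801e-06 / 1852 = 5.027905e-09 nautical_mile ≈ 5.028e-09 nautical_mile (4 s.f.).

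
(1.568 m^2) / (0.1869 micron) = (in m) 8.39e+06. Check: 1.568 m^2 is already in m^2. 1 micron = 1e-06 m, so 0.1869 micron = 0.1869 * 1e-06 = 1.869e-07 m. Combine: 1.568 m^2 / 1.869e-07 m = 8389513.1 m. Result: 8389513.1 m ≈ 8.39e+06 m (4 s.f.).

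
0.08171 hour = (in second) 1 hour = 3600 s, so 0.08171 hour = 0.08171 * 3600 = 294.156 s. 294.156 s = 294.156 second ≈ 294.2 second (4 s.f.). Final answer: 294.2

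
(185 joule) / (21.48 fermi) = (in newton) 8.613e+15. Check: 185 joule = 185 J. 1 fermi = 1e-15 m, so 21.48 fermi = 21.48 * 1e-15 = 2.148e-14 m. Combine: 185 J / 2.148e-14 m = 8.6126629e+15 N. 8.6126629e+15 N = 8.6126629e+15 newton ≈ 8.613e+15 newton (4 s.f.).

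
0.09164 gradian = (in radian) 0.001439. Check: 1 gradian = 0.015707963 rad, so 0.09164 gradian = 0.09164 * 0.015707963 = 0.0014394778 rad. 0.0014394778 rad = 0.0014394778 radian ≈ 0.001439 radian (4 s.f.).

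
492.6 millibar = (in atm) 1 millibar = 100 Pa, so 492.6 millibar = 492.6 * 100 = 49260 Pa. 1 atm = 101325 Pa, so 49260 Pa = 49260 / 101325 = 0.4861584 atm ≈ 0.4862 atm (4 s.f.). Final answer: 0.4862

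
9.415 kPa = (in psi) 1.366. Check: 1 kPa = 1000 Pa, so 9.415 kPa = 9.415 * 1000 = 9415 Pa. 1 psi = 6894.7573 Pa, so 9415 Pa = 9415 / 6894.7573 = 1.3655303 psi ≈ 1.366 psi (4 s.f.).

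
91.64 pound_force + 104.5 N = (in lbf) 115.1. Check: 1 pound_force = 4.4482216 N, so 91.64 pound_force = 91.64 * 4.4482216 = 407.63503 N. 104.5 N is already in N. Sum: 407.63503 + 104.5 = 512.13503 N. 1 lbf = 4.4482216 N, so 512.13503 N = 512.13503 / 4.4482216 = 115.13253 lbf ≈ 115.1 lbf (4 s.f.).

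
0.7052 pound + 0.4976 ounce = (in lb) 1 pound = 0.45359237 kg, so 0.7052 pound = 0.7052 * 0.45359237 = 0.31987334 kg. 1 ounce = 0.028349523 kg, so 0.4976 ounce = 0.4976 * 0.028349523 = 0.014106723 kg. Sum: 0.31987334 + 0.014106723 = 0.33398006 kg. 1 lb = 0.45359237 kg, so 0.33398006 kg = 0.33398006 / 0.45359237 = 0.7363 lb. Final answer: 0.7363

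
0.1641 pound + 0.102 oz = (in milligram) 1 pound = 0.45359237 kg, so 0.1641 pound = 0.1641 * 0.45359237 = 0.074434508 kg. 1 oz = 0.028349523 kg, so 0.102 oz = 0.102 * 0.028349523 = 0.0028916514 kg. Sum: 0.074434508 + 0.0028916514 = 0.077326159 kg. 1 milligram = 1e-06 kg, so 0.077326159 kg = 0.077326159 / 1e-06 = 77326.159 milligram ≈ 7.733e+04 milligram (4 s.f.). Final answer: 7.733e+04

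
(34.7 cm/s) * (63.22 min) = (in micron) 1.316e+09. Check: 1 cm/s = 0.01 m/s, so 34.7 cm/s = 34.7 * 0.01 = 0.347 m/s. 1 min = 60 s, so 63.22 min = 63.22 * 60 = 3793.2 s. Combine: 0.347 m/s * 3793.2 s = 1316.2404 m. 1 micron = 1e-06 m, so 1316.2404 m = 1316.2404 / 1e-06 = 1.3162404e+09 micron ≈ 1.316e+09 micron (4 s.f.).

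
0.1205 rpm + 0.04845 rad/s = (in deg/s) 1 rpm = 0.10471976 rad/s, so 0.1205 rpm = 0.1205 * 0.10471976 = 0.01261873 rad/s. 0.04845 rad/s is already in rad/s. Sum: 0.01261873 + 0.04845 = 0.06106873 rad/s. 1 deg/s = 0.017453293 rad/s, so 0.06106873 rad/s = 0.06106873 / 0.017453293 = 3.4989805 deg/s ≈ 3.499 deg/s (4 s.f.). Final answer: 3.499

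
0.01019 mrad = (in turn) 1 mrad = 0.001 rad, so 0.01019 mrad = 0.01019 * 0.001 = 1.019e-05 rad. 1 turn = 6.2831853 rad, so 1.019e-05 rad = 1.019e-05 / 6.2831853 = 1.6217889e-06 turn ≈ 1.622e-06 turn (4 s.f.). Final answer: 1.622e-06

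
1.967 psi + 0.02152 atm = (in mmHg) 118.1. Check: 1 psi = 6894.7573 Pa, so 1.967 psi = 1.967 * 6894.7573 = 13561.988 Pa. 1 atm = 101325 Pa, so 0.02152 atm = 0.02152 * 101325 = 2180.514 Pa. Sum: 13561.988 + 2180.514 = 15742.502 Pa. 1 mmHg = 133.32237 Pa, so 15742.502 Pa = 15742.502 / 133.32237 = 118.07847 mmHg ≈ 118.1 mmHg (4 s.f.).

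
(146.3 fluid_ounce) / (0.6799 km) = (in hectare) 6.364e-10. Check: 1 fluid_ounce = 2.957353e-05 m^3, so 146.3 fluid_ounce = 146.3 * 2.957353e-05 = 0.0043266074 m^3. 1 km = 1000 m, so 0.6799 km = 0.6799 * 1000 = 679.9 m. Combine: 0.0043266074 m^3 / 679.9 m = 6.3635937e-06 m^2. 1 hectare = 10000 m^2, so 6.3635937e-06 m^2 = 6.3635937e-06 / 10000 = 6.3635937e-10 hectare ≈ 6.364e-10 hectare (4 s.f.).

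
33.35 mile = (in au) 1 mile = 1609.344 m, so 33.35 mile = 33.35 * 1609.344 = 53671.622 m. 1 au = 1.4959787e+11 m, so 53671.622 m = 53671.622 / 1.4959787e+11 = 3.5877264e-07 au ≈ 3.588e-07 au (4 s.f.). Final answer: 3.588e-07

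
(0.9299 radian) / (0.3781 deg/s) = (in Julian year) 4.465e-06. Check: 0.9299 radian = 0.9299 rad. 1 deg/s = 0.017453293 rad/s, so 0.3781 deg/s = 0.3781 * 0.017453293 = 0.0065990899 rad/s. Combine: 0.9299 rad / 0.0065990899 rad/s = 140.91337 s. 1 Julian year = 31557600 s, so 140.91337 s = 140.91337 / 31557600 = 4.4652753e-06 Julian year ≈ 4.465e-06 Julian year (4 s.f.).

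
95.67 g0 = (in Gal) 1 g0 = 9.80665 m/s^2, so 95.67 g0 = 95.67 * 9.80665 = 938.20221 m/s^2. 1 Gal = 0.01 m/s^2, so 938.20221 m/s^2 = 938.20221 / 0.01 = 93820.221 Gal ≈ 9.382e+04 Gal (4 s.f.). Final answer: 9.382e+04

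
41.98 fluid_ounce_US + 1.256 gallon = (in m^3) 1 fluid_ounce_US = 2.957353e-05 m^3, so 41.98 fluid_ounce_US = 41.98 * 2.957353e-05 = 0.0012414968 m^3. 1 gallon = 0.0037854118 m^3, so 1.256 gallon = 1.256 * 0.0037854118 = 0.0047544772 m^3. Sum: 0.0012414968 + 0.0047544772 = 0.005995974 m^3. Result: 0.005995974 m^3 ≈ 0.005996 m^3 (4 s.f.). Final answer: 0.005996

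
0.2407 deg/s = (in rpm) 1 deg/s = 0.017453293 rad/s, so 0.2407 deg/s = 0.2407 * 0.017453293 = 0.0042010075 rad/s. 1 rpm = 0.10471976 rad/s, so 0.0042010075 rad/s = 0.0042010075 / 0.10471976 = 0.040116667 rpm ≈ 0.04012 rpm (4 s.f.). Final answer: 0.04012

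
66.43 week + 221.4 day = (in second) 5.931e+07. Check: 1 week = 604800 s, so 66.43 week = 66.43 * 604800 = 40176864 s. 1 day = 86400 s, so 221.4 day = 221.4 * 86400 = 19128960 s. Sum: 40176864 + 19128960 = 59305824 s. 59305824 s = 59305824 second ≈ 5.931e+07 second (4 s.f.).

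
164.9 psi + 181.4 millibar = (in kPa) 1155. Check: 1 psi = 6894.7573 Pa, so 164.9 psi = 164.9 * 6894.7573 = 1136945.5 Pa. 1 millibar = 100 Pa, so 181.4 millibar = 181.4 * 100 = 18140 Pa. Sum: 1136945.5 + 18140 = 1155085.5 Pa. 1 kPa = 1000 Pa, so 1155085.5 Pa = 1155085.5 / 1000 = 1155.0855 kPa ≈ 1155 kPa (4 s.f.).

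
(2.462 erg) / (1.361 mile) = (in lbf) 1 erg = 1e-07 J, so 2.462 erg = 2.462 * 1e-07 = 2.462e-07 J. 1 mile = 1609.344 m, so 1.361 mile = 1.361 * 1609.344 = 2190.3172 m. Combine: 2.462e-07 J / 2190.3172 m = 1.1240381e-10 N. 1 lbf = 4.4482216 N, so 1.1240381e-10 N = 1.1240381e-10 / 4.4482216 = 2.5269382e-11 lbf ≈ 2.527e-11 lbf (4 s.f.). Final answer: 2.527e-11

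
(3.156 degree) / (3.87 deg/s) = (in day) 9.439e-06. Check: 1 degree = 0.017453293 rad, so 3.156 degree = 3.156 * 0.017453293 = 0.055082591 rad. 1 deg/s = 0.017453293 rad/s, so 3.87 deg/s = 3.87 * 0.017453293 = 0.067544242 rad/s. Combine: 0.055082591 rad / 0.067544242 rad/s = 0.81550388 s. 1 day = 86400 s, so 0.81550388 s = 0.81550388 / 86400 = 9.4387023e-06 day ≈ 9.439e-06 day (4 s.f.).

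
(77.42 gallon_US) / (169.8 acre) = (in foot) 1 gallon_US = 0.0037854118 m^3, so 77.42 gallon_US = 77.42 * 0.0037854118 = 0.29306658 m^3. 1 acre = 4046.8564 m^2, so 169.8 acre = 169.8 * 4046.8564 = 687156.22 m^2. Combine: 0.29306658 m^3 / 687156.22 m^2 = 4.2649193e-07 m. 1 foot = 0.3048 m, so 4.2649193e-07 m = 4.2649193e-07 / 0.3048 = 1.3992517e-06 foot ≈ 1.399e-06 foot (4 s.f.). Final answer: 1.399e-06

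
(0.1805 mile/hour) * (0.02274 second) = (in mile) 1.14e-06. Check: 1 mile/hour = 0.44704 m/s, so 0.1805 mile/hour = 0.1805 * 0.44704 = 0.08069072 m/s. 0.02274 second = 0.02274 s. Combine: 0.08069072 m/s * 0.02274 s = 0.001834907 m. 1 mile = 1609.344 m, so 0.001834907 m = 0.001834907 / 1609.344 = 1.1401583e-06 mile ≈ 1.14e-06 mile (4 s.f.).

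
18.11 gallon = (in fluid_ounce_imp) 1 gallon = 0.0037854118 m^3, so 18.11 gallon = 18.11 * 0.0037854118 = 0.068553807 m^3. 1 fluid_ounce_imp = 2.8413063e-05 m^3, so 0.068553807 m^3 = 0.068553807 / 2.8413063e-05 = 2412.7567 fluid_ounce_imp ≈ 2413 fluid_ounce_imp (4 s.f.). Final answer: 2413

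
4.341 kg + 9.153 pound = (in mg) 4.341 kg is already in kg. 1 pound = 0.45359237 kg, so 9.153 pound = 9.153 * 0.45359237 = 4.151731 kg. Sum: 4.341 + 4.151731 = 8.492731 kg. 1 mg = 1e-06 kg, so 8.492731 kg = 8.492731 / 1e-06 = 8492731 mg ≈ 8.493e+06 mg (4 s.f.). Final answer: 8.493e+06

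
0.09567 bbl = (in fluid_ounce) 514.3. Check: 1 bbl = 0.15898729 m^3, so 0.09567 bbl = 0.09567 * 0.15898729 = 0.015210315 m^3. 1 fluid_ounce = 2.957353e-05 m^3, so 0.015210315 m^3 = 0.015210315 / 2.957353e-05 = 514.32192 fluid_ounce ≈ 514.3 fluid_ounce (4 s.f.).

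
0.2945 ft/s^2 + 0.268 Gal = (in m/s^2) 1 ft/s^2 = 0.3048 m/s^2, so 0.2945 ft/s^2 = 0.2945 * 0.3048 = 0.0897636 m/s^2. 1 Gal = 0.01 m/s^2, so 0.268 Gal = 0.268 * 0.01 = 0.00268 m/s^2. Sum: 0.0897636 + 0.00268 = 0.0924436 m/s^2. Result: 0.0924436 m/s^2 ≈ 0.09244 m/s^2 (4 s.f.). Final answer: 0.09244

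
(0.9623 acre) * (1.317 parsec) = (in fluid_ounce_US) 5.351e+24. Check: 1 acre = 4046.8564 m^2, so 0.9623 acre = 0.9623 * 4046.8564 = 3894.2899 m^2. 1 parsec = 3.0856776e+16 m, so 1.317 parsec = 1.317 * 3.0856776e+16 = 4.0638374e+16 m. Combine: 3894.2899 m^2 * 4.0638374e+16 m = 1.5825761e+20 m^3. 1 fluid_ounce_US = 2.957353e-05 m^3, so 1.5825761e+20 m^3 = 1.5825761e+20 / 2.957353e-05 = 5.3513264e+24 fluid_ounce_US ≈ 5.351e+24 fluid_ounce_US (4 s.f.).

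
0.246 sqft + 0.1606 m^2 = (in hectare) 1.835e-05. Check: 1 sqft = 0.09290304 m^2, so 0.246 sqft = 0.246 * 0.09290304 = 0.022854148 m^2. 0.1606 m^2 is already in m^2. Sum: 0.022854148 + 0.1606 = 0.18345415 m^2. 1 hectare = 10000 m^2, so 0.18345415 m^2 = 0.18345415 / 10000 = 1.8345415e-05 hectare ≈ 1.835e-05 hectare (4 s.f.).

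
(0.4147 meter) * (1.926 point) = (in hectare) 0.4147 meter = 0.4147 m. 1 point = 0.00035277778 m, so 1.926 point = 1.926 * 0.00035277778 = 0.00067945 m. Combine: 0.4147 m * 0.00067945 m = 0.00028176791 m^2. 1 hectare = 10000 m^2, so 0.00028176791 m^2 = 0.00028176791 / 10000 = 2.8176791e-08 hectare ≈ 2.818e-08 hectare (4 s.f.). Final answer: 2.818e-08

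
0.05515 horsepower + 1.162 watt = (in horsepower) 1 horsepower = 745.69987 W, so 0.05515 horsepower = 0.05515 * 745.69987 = 41.125348 W. 1.162 watt = 1.162 W. Sum: 41.125348 + 1.162 = 42.287348 W. 1 horsepower = 745.69987 W, so 42.287348 W = 42.287348 / 745.69987 = 0.056708268 horsepower ≈ 0.05671 horsepower (4 s.f.). Final answer: 0.05671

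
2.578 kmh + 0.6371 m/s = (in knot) 2.63. Check: 1 kmh = 0.27777778 m/s, so 2.578 kmh = 2.578 * 0.27777778 = 0.71611111 m/s. 0.6371 m/s is already in m/s. Sum: 0.71611111 + 0.6371 = 1.3532111 m/s. 1 knot = 0.51444444 m/s, so 1.3532111 m/s = 1.3532111 / 0.51444444 = 2.630432 knot ≈ 2.63 knot (4 s.f.).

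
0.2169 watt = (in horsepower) 0.2169 watt = 0.2169 W. 1 horsepower = 745.69987 W, so 0.2169 W = 0.2169 / 745.69987 = 0.00029086769 horsepower ≈ 0.0002909 horsepower (4 s.f.). Final answer: 0.0002909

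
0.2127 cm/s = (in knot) 1 cm/s = 0.01 m/s, so 0.2127 cm/s = 0.2127 * 0.01 = 0.002127 m/s. 1 knot = 0.51444444 m/s, so 0.002127 m/s = 0.002127 / 0.51444444 = 0.0041345572 knot ≈ 0.004135 knot (4 s.f.). Final answer: 0.004135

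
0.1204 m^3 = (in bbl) 0.7573. Check: 1 bbl = 0.15898729 m^3, so 0.1204 m^3 = 0.1204 / 0.15898729 = 0.75729322 bbl ≈ 0.7573 bbl (4 s.f.).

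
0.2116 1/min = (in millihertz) 3.527. Check: 1 1/min = 0.016666667 Hz, so 0.2116 1/min = 0.2116 * 0.016666667 = 0.0035266667 Hz. 1 millihertz = 0.001 Hz, so 0.0035266667 Hz = 0.0035266667 / 0.001 = 3.5266667 millihertz ≈ 3.527 millihertz (4 s.f.).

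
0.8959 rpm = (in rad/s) 1 rpm = 0.10471976 rad/s, so 0.8959 rpm = 0.8959 * 0.10471976 = 0.093818429 rad/s. Result: 0.093818429 rad/s ≈ 0.09382 rad/s (4 s.f.). Final answer: 0.09382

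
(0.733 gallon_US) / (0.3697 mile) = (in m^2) 1 gallon_US = 0.0037854118 m^3, so 0.733 gallon_US = 0.733 * 0.0037854118 = 0.0027747068 m^3. 1 mile = 1609.344 m, so 0.3697 mile = 0.3697 * 1609.344 = 594.97448 m. Combine: 0.0027747068 m^3 / 594.97448 m = 4.6635729e-06 m^2. Result: 4.6635729e-06 m^2 ≈ 4.664e-06 m^2 (4 s.f.). Final answer: 4.664e-06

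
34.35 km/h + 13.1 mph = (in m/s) 15.4. Check: 1 km/h = 0.27777778 m/s, so 34.35 km/h = 34.35 * 0.27777778 = 9.5416667 m/s. 1 mph = 0.44704 m/s, so 13.1 mph = 13.1 * 0.44704 = 5.856224 m/s. Sum: 9.5416667 + 5.856224 = 15.397891 m/s. Result: 15.397891 m/s ≈ 15.4 m/s (4 s.f.).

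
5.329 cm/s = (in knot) 1 cm/s = 0.01 m/s, so 5.329 cm/s = 5.329 * 0.01 = 0.05329 m/s. 1 knot = 0.51444444 m/s, so 0.05329 m/s = 0.05329 / 0.51444444 = 0.10358747 knot ≈ 0.1036 knot (4 s.f.). Final answer: 0.1036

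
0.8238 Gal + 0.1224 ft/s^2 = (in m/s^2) 0.04555. Check: 1 Gal = 0.01 m/s^2, so 0.8238 Gal = 0.8238 * 0.01 = 0.008238 m/s^2. 1 ft/s^2 = 0.3048 m/s^2, so 0.1224 ft/s^2 = 0.1224 * 0.3048 = 0.03730752 m/s^2. Sum: 0.008238 + 0.03730752 = 0.04554552 m/s^2. Result: 0.04554552 m/s^2 ≈ 0.04555 m/s^2 (4 s.f.).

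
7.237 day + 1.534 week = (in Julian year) 0.04921. Check: 1 day = 86400 s, so 7.237 day = 7.237 * 86400 = 625276.8 s. 1 week = 604800 s, so 1.534 week = 1.534 * 604800 = 927763.2 s. Sum: 625276.8 + 927763.2 = 1553040 s. 1 Julian year = 31557600 s, so 1553040 s = 1553040 / 31557600 = 0.049212868 Julian year ≈ 0.04921 Julian year (4 s.f.).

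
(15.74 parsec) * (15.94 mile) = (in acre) 1 parsec = 3.0856776e+16 m, so 15.74 parsec = 15.74 * 3.0856776e+16 = 4.8568565e+17 m. 1 mile = 1609.344 m, so 15.94 mile = 15.94 * 1609.344 = 25652.943 m. Combine: 4.8568565e+17 m * 25652.943 m = 1.2459267e+22 m^2. 1 acre = 4046.8564 m^2, so 1.2459267e+22 m^2 = 1.2459267e+22 / 4046.8564 = 3.0787518e+18 acre ≈ 3.079e+18 acre (4 s.f.). Final answer: 3.079e+18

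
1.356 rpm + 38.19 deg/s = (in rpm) 1 rpm = 0.10471976 rad/s, so 1.356 rpm = 1.356 * 0.10471976 = 0.14199999 rad/s. 1 deg/s = 0.017453293 rad/s, so 38.19 deg/s = 38.19 * 0.017453293 = 0.66654124 rad/s. Sum: 0.14199999 + 0.66654124 = 0.80854123 rad/s. 1 rpm = 0.10471976 rad/s, so 0.80854123 rad/s = 0.80854123 / 0.10471976 = 7.721 rpm. Final answer: 7.721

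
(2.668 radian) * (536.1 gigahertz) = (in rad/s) 1.43e+12. Check: 2.668 radian = 2.668 rad. 1 gigahertz = 1e+09 Hz, so 536.1 gigahertz = 536.1 * 1e+09 = 5.361e+11 Hz. Combine: 2.668 rad * 5.361e+11 Hz = 1.4303148e+12 rad/s. Result: 1.4303148e+12 rad/s ≈ 1.43e+12 rad/s (4 s.f.).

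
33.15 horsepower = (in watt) 2.472e+04. Check: 1 horsepower = 745.69987 W, so 33.15 horsepower = 33.15 * 745.69987 = 24719.951 W. 24719.951 W = 24719.951 watt ≈ 2.472e+04 watt (4 s.f.).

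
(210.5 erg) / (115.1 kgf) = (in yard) 2.039e-08. Check: 1 erg = 1e-07 J, so 210.5 erg = 210.5 * 1e-07 = 2.105e-05 J. 1 kgf = 9.80665 N, so 115.1 kgf = 115.1 * 9.80665 = 1128.7454 N. Combine: 2.105e-05 J / 1128.7454 N = 1.8649024e-08 m. 1 yard = 0.9144 m, so 1.8649024e-08 m = 1.8649024e-08 / 0.9144 = 2.039482e-08 yard ≈ 2.039e-08 yard (4 s.f.).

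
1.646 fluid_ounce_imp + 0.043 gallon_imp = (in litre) 0.2422. Check: 1 fluid_ounce_imp = 2.8413063e-05 m^3, so 1.646 fluid_ounce_imp = 1.646 * 2.8413063e-05 = 4.6767901e-05 m^3. 1 gallon_imp = 0.00454609 m^3, so 0.043 gallon_imp = 0.043 * 0.00454609 = 0.00019548187 m^3. Sum: 4.6767901e-05 + 0.00019548187 = 0.00024224977 m^3. 1 litre = 0.001 m^3, so 0.00024224977 m^3 = 0.00024224977 / 0.001 = 0.24224977 litre ≈ 0.2422 litre (4 s.f.).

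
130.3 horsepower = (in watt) 9.716e+04. Check: 1 horsepower = 745.69987 W, so 130.3 horsepower = 130.3 * 745.69987 = 97164.693 W. 97164.693 W = 97164.693 watt ≈ 9.716e+04 watt (4 s.f.).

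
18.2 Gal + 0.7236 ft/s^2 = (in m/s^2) 1 Gal = 0.01 m/s^2, so 18.2 Gal = 18.2 * 0.01 = 0.182 m/s^2. 1 ft/s^2 = 0.3048 m/s^2, so 0.7236 ft/s^2 = 0.7236 * 0.3048 = 0.22055328 m/s^2. Sum: 0.182 + 0.22055328 = 0.40255328 m/s^2. Result: 0.40255328 m/s^2 ≈ 0.4026 m/s^2 (4 s.f.). Final answer: 0.4026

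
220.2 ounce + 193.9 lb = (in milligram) 9.419e+07. Check: 1 ounce = 0.028349523 kg, so 220.2 ounce = 220.2 * 0.028349523 = 6.242565 kg. 1 lb = 0.45359237 kg, so 193.9 lb = 193.9 * 0.45359237 = 87.951561 kg. Sum: 6.242565 + 87.951561 = 94.194126 kg. 1 milligram = 1e-06 kg, so 94.194126 kg = 94.194126 / 1e-06 = 94194126 milligram ≈ 9.419e+07 milligram (4 s.f.).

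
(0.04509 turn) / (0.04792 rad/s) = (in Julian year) 1.873e-07. Check: 1 turn = 6.2831853 rad, so 0.04509 turn = 0.04509 * 6.2831853 = 0.28330883 rad. 0.04792 rad/s is already in rad/s. Combine: 0.28330883 rad / 0.04792 rad/s = 5.9121207 s. 1 Julian year = 31557600 s, so 5.9121207 s = 5.9121207 / 31557600 = 1.873438e-07 Julian year ≈ 1.873e-07 Julian year (4 s.f.).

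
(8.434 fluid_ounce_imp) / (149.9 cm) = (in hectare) 1.599e-08. Check: 1 fluid_ounce_imp = 2.8413063e-05 m^3, so 8.434 fluid_ounce_imp = 8.434 * 2.8413063e-05 = 0.00023963577 m^3. 1 cm = 0.01 m, so 149.9 cm = 149.9 * 0.01 = 1.499 m. Combine: 0.00023963577 m^3 / 1.499 m = 0.00015986376 m^2. 1 hectare = 10000 m^2, so 0.00015986376 m^2 = 0.00015986376 / 10000 = 1.5986376e-08 hectare ≈ 1.599e-08 hectare (4 s.f.).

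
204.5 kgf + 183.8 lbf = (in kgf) 287.9. Check: 1 kgf = 9.80665 N, so 204.5 kgf = 204.5 * 9.80665 = 2005.4599 N. 1 lbf = 4.4482216 N, so 183.8 lbf = 183.8 * 4.4482216 = 817.58313 N. Sum: 2005.4599 + 817.58313 = 2823.0431 N. 1 kgf = 9.80665 N, so 2823.0431 N = 2823.0431 / 9.80665 = 287.87028 kgf ≈ 287.9 kgf (4 s.f.).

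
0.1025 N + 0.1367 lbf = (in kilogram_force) 0.07246. Check: 0.1025 N is already in N. 1 lbf = 4.4482216 N, so 0.1367 lbf = 0.1367 * 4.4482216 = 0.60807189 N. Sum: 0.1025 + 0.60807189 = 0.71057189 N. 1 kilogram_force = 9.80665 N, so 0.71057189 N = 0.71057189 / 9.80665 = 0.072458168 kilogram_force ≈ 0.07246 kilogram_force (4 s.f.).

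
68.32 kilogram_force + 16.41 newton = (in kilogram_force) 69.99. Check: 1 kilogram_force = 9.80665 N, so 68.32 kilogram_force = 68.32 * 9.80665 = 669.99033 N. 16.41 newton = 16.41 N. Sum: 669.99033 + 16.41 = 686.40033 N. 1 kilogram_force = 9.80665 N, so 686.40033 N = 686.40033 / 9.80665 = 69.993354 kilogram_force ≈ 69.99 kilogram_force (4 s.f.).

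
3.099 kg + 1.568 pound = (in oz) 134.4. Check: 3.099 kg is already in kg. 1 pound = 0.45359237 kg, so 1.568 pound = 1.568 * 0.45359237 = 0.71123284 kg. Sum: 3.099 + 0.71123284 = 3.8102328 kg. 1 oz = 0.028349523 kg, so 3.8102328 kg = 3.8102328 / 0.028349523 = 134.40201 oz ≈ 134.4 oz (4 s.f.).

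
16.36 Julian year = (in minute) 8.605e+06. Check: 1 Julian year = 31557600 s, so 16.36 Julian year = 16.36 * 31557600 = 5.1628234e+08 s. 1 minute = 60 s, so 5.1628234e+08 s = 5.1628234e+08 / 60 = 8604705.6 minute ≈ 8.605e+06 minute (4 s.f.).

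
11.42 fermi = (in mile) 1 fermi = 1e-15 m, so 11.42 fermi = 11.42 * 1e-15 = 1.142e-14 m. 1 mile = 1609.344 m, so 1.142e-14 m = 1.142e-14 / 1609.344 = 7.096059e-18 mile ≈ 7.096e-18 mile (4 s.f.). Final answer: 7.096e-18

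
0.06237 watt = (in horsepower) 8.364e-05. Check: 0.06237 watt = 0.06237 W. 1 horsepower = 745.69987 W, so 0.06237 W = 0.06237 / 745.69987 = 8.3639548e-05 horsepower ≈ 8.364e-05 horsepower (4 s.f.).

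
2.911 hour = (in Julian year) 0.0003321. Check: 1 hour = 3600 s, so 2.911 hour = 2.911 * 3600 = 10479.6 s. 1 Julian year = 31557600 s, so 10479.6 s = 10479.6 / 31557600 = 0.00033207849 Julian year ≈ 0.0003321 Julian year (4 s.f.).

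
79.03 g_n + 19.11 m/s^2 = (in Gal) 1 g_n = 9.80665 m/s^2, so 79.03 g_n = 79.03 * 9.80665 = 775.01955 m/s^2. 19.11 m/s^2 is already in m/s^2. Sum: 775.01955 + 19.11 = 794.12955 m/s^2. 1 Gal = 0.01 m/s^2, so 794.12955 m/s^2 = 794.12955 / 0.01 = 79412.955 Gal ≈ 7.941e+04 Gal (4 s.f.). Final answer: 7.941e+04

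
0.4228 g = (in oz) 0.01491. Check: 1 g = 0.001 kg, so 0.4228 g = 0.4228 * 0.001 = 0.0004228 kg. 1 oz = 0.028349523 kg, so 0.0004228 kg = 0.0004228 / 0.028349523 = 0.014913831 oz ≈ 0.01491 oz (4 s.f.).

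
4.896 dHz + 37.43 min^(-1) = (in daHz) 0.1113. Check: 1 dHz = 0.1 Hz, so 4.896 dHz = 4.896 * 0.1 = 0.4896 Hz. 1 min^(-1) = 0.016666667 Hz, so 37.43 min^(-1) = 37.43 * 0.016666667 = 0.62383333 Hz. Sum: 0.4896 + 0.62383333 = 1.1134333 Hz. 1 daHz = 10 Hz, so 1.1134333 Hz = 1.1134333 / 10 = 0.11134333 daHz ≈ 0.1113 daHz (4 s.f.).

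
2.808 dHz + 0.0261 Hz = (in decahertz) 0.03069. Check: 1 dHz = 0.1 Hz, so 2.808 dHz = 2.808 * 0.1 = 0.2808 Hz. 0.0261 Hz is already in Hz. Sum: 0.2808 + 0.0261 = 0.3069 Hz. 1 decahertz = 10 Hz, so 0.3069 Hz = 0.3069 / 10 = 0.03069 decahertz.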